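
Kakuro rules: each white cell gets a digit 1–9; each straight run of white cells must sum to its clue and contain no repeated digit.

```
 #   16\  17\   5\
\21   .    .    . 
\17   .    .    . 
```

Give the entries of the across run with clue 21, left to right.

16 in 2 cells must be {7,9}; 17 in 2 cells must be {8,9}.
The 21 across and the 5 down share only 4, so R1C3 = 4.
R2C3 = 5 − 4 = 1 completes the 5 down.
Given what's placed, R1C1 must be 9 to fit the 21 across and 16 down.
R1C2 = 21 − 13 = 8 completes the 21 across.
R2C1 = 16 − 9 = 7 completes the 16 down.
R2C2 = 17 − 8 = 9 completes the 17 across.

9, 8, 4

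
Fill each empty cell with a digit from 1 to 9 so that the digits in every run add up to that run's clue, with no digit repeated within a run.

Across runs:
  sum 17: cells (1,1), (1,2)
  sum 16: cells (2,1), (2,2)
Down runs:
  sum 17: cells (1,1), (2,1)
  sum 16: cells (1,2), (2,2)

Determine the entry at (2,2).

17 in 2 cells must be {8,9}; 16 in 2 cells must be {7,9}.
The 17 across and the 16 down share only 9, so (1,2) = 9.
The 16 across and the 17 down share only 9, so (2,1) = 9.
(2,2) = 16 − 9 = 7 completes the 16 across.
(1,1) = 17 − 9 = 8 completes the 17 across.

7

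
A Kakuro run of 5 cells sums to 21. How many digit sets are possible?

8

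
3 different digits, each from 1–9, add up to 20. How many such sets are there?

4

3 distinct digits from 1–9 sum between 6 and 24.
Enumerating: {3,8,9}, {4,7,9}, {5,6,9}, {5,7,8}.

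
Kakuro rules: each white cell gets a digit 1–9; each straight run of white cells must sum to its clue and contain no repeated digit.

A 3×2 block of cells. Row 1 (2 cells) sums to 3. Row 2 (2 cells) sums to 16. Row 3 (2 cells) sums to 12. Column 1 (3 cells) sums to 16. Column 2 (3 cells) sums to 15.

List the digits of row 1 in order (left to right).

3 in 2 cells must be {1,2}; 16 in 2 cells must be {7,9}.
Nothing is forced directly, so branch on (1,1), whose candidates are 1 or 2. If (1,1) = 2: that forces (1,2) = 1, (2,1) = 9, after which (2,2) would have to be in {7} for the 16 across but in {5,6,8,9} for the 15 down — contradiction. So (1,1) = 1.
(1,2) = 3 − 1 = 2 completes the 3 across.
Nothing is forced directly, so branch on (2,1), whose candidates are 7 or 9. If (2,1) = 9: that forces (2,2) = 7, after which (3,1) would have to be in {3,4,5,7,8,9} for the 12 across but in {6} for the 16 down — contradiction. So (2,1) = 7.
(2,2) = 16 − 7 = 9 completes the 16 across.
(3,1) = 16 − 8 = 8 completes the 16 down.
(3,2) = 12 − 8 = 4 completes the 12 across.

1 2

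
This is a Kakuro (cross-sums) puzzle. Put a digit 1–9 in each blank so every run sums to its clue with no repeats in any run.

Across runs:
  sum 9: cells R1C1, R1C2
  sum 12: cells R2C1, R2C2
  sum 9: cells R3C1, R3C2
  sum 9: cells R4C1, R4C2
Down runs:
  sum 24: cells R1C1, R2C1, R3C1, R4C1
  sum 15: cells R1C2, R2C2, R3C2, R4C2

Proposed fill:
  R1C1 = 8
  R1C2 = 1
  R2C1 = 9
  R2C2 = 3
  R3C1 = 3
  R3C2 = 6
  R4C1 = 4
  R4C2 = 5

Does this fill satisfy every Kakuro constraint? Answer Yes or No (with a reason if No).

Across: 8+1=9; 9+3=12; 3+6=9; 4+5=9. Down: 8+9+3+4=24; 1+3+6+5=15. No digit repeats within any run.

Yes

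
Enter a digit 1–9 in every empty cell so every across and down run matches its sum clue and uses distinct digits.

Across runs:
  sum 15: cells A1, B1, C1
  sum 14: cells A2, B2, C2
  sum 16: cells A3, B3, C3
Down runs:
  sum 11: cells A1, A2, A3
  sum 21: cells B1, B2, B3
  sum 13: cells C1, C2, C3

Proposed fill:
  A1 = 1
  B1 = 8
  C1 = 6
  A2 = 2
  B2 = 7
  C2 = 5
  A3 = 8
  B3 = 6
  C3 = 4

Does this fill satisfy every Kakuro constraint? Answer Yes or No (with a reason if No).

No — the across run A3–C3 sums to 18, not 16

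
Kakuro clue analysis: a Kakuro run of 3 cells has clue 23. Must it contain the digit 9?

The only way to make 23 from 3 distinct digits is {6,8,9}, which contains 9.

Yes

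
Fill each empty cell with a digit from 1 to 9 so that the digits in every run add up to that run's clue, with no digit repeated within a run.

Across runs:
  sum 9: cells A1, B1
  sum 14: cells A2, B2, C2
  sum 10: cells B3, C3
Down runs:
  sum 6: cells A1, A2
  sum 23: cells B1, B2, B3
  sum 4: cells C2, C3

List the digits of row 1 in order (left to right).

1 8

23 in 3 cells must be {6,8,9}; 4 in 2 cells must be {1,3}.
Nothing is forced directly, so branch on B1, whose candidates are 6 or 8. If B1 = 6: then A1 would have to be in {3} for the 9 across but in {1,2,4,5} for the 6 down — contradiction. So B1 = 8.
A1 = 9 − 8 = 1 completes the 9 across.
A2 = 6 − 1 = 5 completes the 6 down.
B2 = 6: the only remaining digit allowed by both the 14 across and the 23 down.
C2 = 14 − 11 = 3 completes the 14 across.
B3 = 23 − 14 = 9 completes the 23 down.
C3 = 10 − 9 = 1 completes the 10 across.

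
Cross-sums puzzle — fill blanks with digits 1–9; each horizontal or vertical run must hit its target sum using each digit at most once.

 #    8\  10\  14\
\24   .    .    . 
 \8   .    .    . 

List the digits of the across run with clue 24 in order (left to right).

24 in 3 cells must be {7,8,9}.
The 24 across and the 8 down share only 7, so R1C1 = 7.
R2C1 = 8 − 7 = 1 completes the 8 down.
Given what's placed, R2C3 must be 5 to fit the 8 across and 14 down.
R1C3 = 14 − 5 = 9 completes the 14 down.
R2C2 = 8 − 6 = 2 completes the 8 across.
R1C2 = 24 − 16 = 8 completes the 24 across.

7 8 9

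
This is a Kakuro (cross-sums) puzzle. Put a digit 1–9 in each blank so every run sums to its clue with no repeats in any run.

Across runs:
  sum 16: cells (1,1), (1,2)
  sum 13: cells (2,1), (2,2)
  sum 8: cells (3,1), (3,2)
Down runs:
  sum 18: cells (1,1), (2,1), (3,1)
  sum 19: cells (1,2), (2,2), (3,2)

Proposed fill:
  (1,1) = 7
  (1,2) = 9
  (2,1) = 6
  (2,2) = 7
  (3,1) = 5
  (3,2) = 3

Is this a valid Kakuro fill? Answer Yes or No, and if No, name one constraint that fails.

Yes

Across: 7+9=16; 6+7=13; 5+3=8. Down: 7+6+5=18; 9+7+3=19. No digit repeats within any run.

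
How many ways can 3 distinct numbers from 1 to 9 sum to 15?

8

3 distinct digits from 1–9 sum between 6 and 24.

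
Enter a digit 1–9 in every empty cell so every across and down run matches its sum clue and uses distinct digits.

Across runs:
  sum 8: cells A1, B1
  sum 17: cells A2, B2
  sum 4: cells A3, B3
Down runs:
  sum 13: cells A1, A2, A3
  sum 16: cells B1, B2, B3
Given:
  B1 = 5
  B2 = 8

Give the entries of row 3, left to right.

17 in 2 cells must be {8,9}; 4 in 2 cells must be {1,3}.
A1 = 8 − 5 = 3 completes the 8 across.
A2 = 17 − 8 = 9 completes the 17 across.
A3 = 13 − 12 = 1 completes the 13 down.
B3 = 4 − 1 = 3 completes the 4 across.

1 3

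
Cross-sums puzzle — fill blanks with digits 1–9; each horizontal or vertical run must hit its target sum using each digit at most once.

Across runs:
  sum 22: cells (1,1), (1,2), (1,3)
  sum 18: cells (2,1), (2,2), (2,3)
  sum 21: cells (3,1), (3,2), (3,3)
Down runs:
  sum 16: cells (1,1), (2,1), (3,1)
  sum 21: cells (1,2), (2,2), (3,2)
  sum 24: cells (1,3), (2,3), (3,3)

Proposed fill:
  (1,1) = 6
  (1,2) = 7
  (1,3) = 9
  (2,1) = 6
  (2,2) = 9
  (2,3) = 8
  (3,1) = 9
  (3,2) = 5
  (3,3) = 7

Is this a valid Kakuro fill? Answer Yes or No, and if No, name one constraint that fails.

No — the across run (2,1)–(2,3) sums to 23, not 18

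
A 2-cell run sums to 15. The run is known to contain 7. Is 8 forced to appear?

The only way to make 15 from 2 distinct digits under that restriction is {7,8}, which contains 8.

Yes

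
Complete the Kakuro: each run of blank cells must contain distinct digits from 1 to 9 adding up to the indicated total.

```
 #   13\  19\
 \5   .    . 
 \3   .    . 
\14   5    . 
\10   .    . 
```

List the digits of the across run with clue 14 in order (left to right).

3 in 2 cells must be {1,2}.
Given what's placed, R2C1 must be 1 to fit the 3 across and 13 down.
R2C2 = 3 − 1 = 2 completes the 3 across.
R3C2 = 14 − 5 = 9 completes the 14 across.
Nothing is forced directly, so branch on R1C1, whose candidates are 3 or 4. If R1C1 = 3: then R1C2 would have to be in {2} for the 5 across but in {1,3,5,7} for the 19 down — contradiction. So R1C1 = 4.
R1C2 = 5 − 4 = 1 completes the 5 across.
R4C1 = 13 − 10 = 3 completes the 13 down.
R4C2 = 10 − 3 = 7 completes the 10 across.

5 9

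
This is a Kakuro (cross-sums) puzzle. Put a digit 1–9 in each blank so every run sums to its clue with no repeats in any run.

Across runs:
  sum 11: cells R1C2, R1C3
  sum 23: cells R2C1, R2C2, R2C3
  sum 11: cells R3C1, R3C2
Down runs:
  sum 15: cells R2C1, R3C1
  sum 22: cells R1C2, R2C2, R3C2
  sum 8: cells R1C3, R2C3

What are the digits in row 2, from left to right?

23 in 3 cells must be {6,8,9}.
The 23 across and the 8 down share only 6, so R2C3 = 6.
R1C3 = 8 − 6 = 2 completes the 8 down.
R1C2 = 11 − 2 = 9 completes the 11 across.
R2C2 = 8: the only remaining digit allowed by both the 23 across and the 22 down.
R3C2 = 22 − 17 = 5 completes the 22 down.
R2C1 = 23 − 14 = 9 completes the 23 across.
R3C1 = 11 − 5 = 6 completes the 11 across.

9 8 6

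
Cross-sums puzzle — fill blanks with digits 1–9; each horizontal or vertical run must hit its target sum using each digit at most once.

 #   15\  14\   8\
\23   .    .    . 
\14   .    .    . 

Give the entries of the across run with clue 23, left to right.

23 in 3 cells must be {6,8,9}.
The 23 across and the 8 down share only 6, so R1C3 = 6.
R2C3 = 8 − 6 = 2 completes the 8 down.
Nothing is forced directly, so branch on R1C1, whose candidates are 8 or 9. If R1C1 = 9: that forces R1C2 = 8, after which R2C1 would have to be in {3,4,5,7,8,9} for the 14 across but in {6} for the 15 down — contradiction. So R1C1 = 8.
R1C2 = 23 − 14 = 9 completes the 23 across.
R2C1 = 15 − 8 = 7 completes the 15 down.
R2C2 = 14 − 9 = 5 completes the 14 across.

8 9 6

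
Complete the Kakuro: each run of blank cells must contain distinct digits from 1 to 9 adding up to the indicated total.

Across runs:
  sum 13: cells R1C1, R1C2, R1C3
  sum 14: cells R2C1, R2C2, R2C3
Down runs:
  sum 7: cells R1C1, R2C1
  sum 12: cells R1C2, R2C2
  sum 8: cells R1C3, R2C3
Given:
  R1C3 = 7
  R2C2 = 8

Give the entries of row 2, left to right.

5, 8, 1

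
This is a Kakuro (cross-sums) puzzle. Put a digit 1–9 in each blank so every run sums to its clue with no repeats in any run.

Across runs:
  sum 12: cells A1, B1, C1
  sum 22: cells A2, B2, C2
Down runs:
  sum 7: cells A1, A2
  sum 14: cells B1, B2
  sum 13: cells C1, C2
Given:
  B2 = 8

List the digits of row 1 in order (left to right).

2 6 4

B1 = 14 − 8 = 6 completes the 14 down.
A2 = 5: the only remaining digit allowed by both the 22 across and the 7 down.
C2 = 22 − 13 = 9 completes the 22 across.
A1 = 7 − 5 = 2 completes the 7 down.
C1 = 12 − 8 = 4 completes the 12 across.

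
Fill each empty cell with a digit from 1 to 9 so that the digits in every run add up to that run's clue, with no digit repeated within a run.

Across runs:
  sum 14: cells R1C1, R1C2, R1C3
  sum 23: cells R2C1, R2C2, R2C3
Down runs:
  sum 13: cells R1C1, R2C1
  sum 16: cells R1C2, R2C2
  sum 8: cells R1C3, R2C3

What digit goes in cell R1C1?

5

23 in 3 cells must be {6,8,9}; 16 in 2 cells must be {7,9}.
The 23 across and the 16 down share only 9, so R2C2 = 9.
Given what's placed, R2C3 must be 6 to fit the 23 across and 8 down.
R1C2 = 16 − 9 = 7 completes the 16 down.
R1C3 = 8 − 6 = 2 completes the 8 down.
R2C1 = 23 − 15 = 8 completes the 23 across.
R1C1 = 14 − 9 = 5 completes the 14 across.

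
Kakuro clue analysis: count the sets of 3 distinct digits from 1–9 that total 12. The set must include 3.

3

3 distinct digits from 1–9 sum between 6 and 24.
Keeping only sets containing 3.
Enumerating: {1,3,8}, {2,3,7}, {3,4,5}.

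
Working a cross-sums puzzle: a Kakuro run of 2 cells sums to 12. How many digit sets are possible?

2 distinct digits from 1–9 sum between 3 and 17.
Enumerating: {3,9}, {4,8}, {5,7}.

3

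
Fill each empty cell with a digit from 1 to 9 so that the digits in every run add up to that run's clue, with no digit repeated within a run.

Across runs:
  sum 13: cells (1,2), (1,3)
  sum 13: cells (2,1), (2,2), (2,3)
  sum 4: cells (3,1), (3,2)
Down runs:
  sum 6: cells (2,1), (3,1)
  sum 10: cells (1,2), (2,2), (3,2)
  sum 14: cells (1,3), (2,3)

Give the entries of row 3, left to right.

1 3

4 in 2 cells must be {1,3}.
The 4 across and the 6 down share only 1, so (3,1) = 1.
(3,2) = 4 − 1 = 3 completes the 4 across.
(2,1) = 6 − 1 = 5 completes the 6 down.
(2,3) = 6: the only remaining digit allowed by both the 13 across and the 14 down.
(1,3) = 14 − 6 = 8 completes the 14 down.
(2,2) = 13 − 11 = 2 completes the 13 across.
(1,2) = 13 − 8 = 5 completes the 13 across.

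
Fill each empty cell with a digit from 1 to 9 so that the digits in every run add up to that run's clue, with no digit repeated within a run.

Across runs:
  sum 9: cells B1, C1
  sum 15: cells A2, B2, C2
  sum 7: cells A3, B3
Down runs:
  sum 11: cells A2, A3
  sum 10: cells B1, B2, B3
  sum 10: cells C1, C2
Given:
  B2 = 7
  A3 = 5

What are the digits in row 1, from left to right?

A2 = 11 − 5 = 6 completes the 11 down.
C2 = 15 − 13 = 2 completes the 15 across.
B3 = 7 − 5 = 2 completes the 7 across.
B1 = 10 − 9 = 1 completes the 10 down.
C1 = 9 − 1 = 8 completes the 9 across.

1 8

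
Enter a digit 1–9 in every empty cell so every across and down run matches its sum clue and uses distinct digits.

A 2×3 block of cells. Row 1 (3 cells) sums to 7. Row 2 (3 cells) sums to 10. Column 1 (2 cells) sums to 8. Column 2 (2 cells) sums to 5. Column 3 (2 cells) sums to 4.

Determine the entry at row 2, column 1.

6

7 in 3 cells must be {1,2,4}; 4 in 2 cells must be {1,3}.
The 7 across and the 4 down share only 1, so (1,3) = 1.
(2,3) = 4 − 1 = 3 completes the 4 down.
Given what's placed, (1,1) must be 2 to fit the 7 across and 8 down.
(1,2) = 7 − 3 = 4 completes the 7 across.
(2,1) = 8 − 2 = 6 completes the 8 down.
(2,2) = 10 − 9 = 1 completes the 10 across.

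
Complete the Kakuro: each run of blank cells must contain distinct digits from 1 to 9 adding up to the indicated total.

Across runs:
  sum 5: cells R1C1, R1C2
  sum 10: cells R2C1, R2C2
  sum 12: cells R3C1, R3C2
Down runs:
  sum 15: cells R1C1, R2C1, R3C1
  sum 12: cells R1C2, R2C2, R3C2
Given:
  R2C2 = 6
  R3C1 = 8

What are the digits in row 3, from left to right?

R2C1 = 10 − 6 = 4 completes the 10 across.
R3C2 = 12 − 8 = 4 completes the 12 across.
R1C1 = 15 − 12 = 3 completes the 15 down.
R1C2 = 5 − 3 = 2 completes the 5 across.

8 4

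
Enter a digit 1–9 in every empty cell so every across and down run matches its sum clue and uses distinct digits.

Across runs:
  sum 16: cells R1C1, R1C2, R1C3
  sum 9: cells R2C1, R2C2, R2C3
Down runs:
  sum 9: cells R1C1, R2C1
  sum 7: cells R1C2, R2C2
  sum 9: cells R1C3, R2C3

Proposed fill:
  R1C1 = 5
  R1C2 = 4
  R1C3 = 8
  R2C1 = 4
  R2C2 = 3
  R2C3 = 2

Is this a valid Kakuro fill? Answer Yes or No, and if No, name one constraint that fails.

No — the down run R1C3–R2C3 sums to 10, not 9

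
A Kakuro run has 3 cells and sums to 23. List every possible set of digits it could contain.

3 distinct digits from 1–9 sum between 6 and 24.
Only one set works: {6,8,9}.

{6,8,9}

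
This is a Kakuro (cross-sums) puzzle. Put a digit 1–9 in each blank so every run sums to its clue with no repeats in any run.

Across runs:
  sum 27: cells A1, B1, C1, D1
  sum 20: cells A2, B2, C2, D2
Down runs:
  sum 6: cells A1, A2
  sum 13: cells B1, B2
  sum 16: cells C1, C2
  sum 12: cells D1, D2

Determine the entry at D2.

3

16 in 2 cells must be {7,9}.
Nothing is forced directly, so branch on A1, whose candidates are 4 or 5. If A1 = 4: that forces C1 = 9, D1 = 8, A2 = 2, C2 = 7, after which D2 would have to be in {3,5,6,8} for the 20 across but in {4} for the 12 down — contradiction. So A1 = 5.
A2 = 6 − 5 = 1 completes the 6 down.
Nothing is forced directly, so branch on C1, whose candidates are 7 or 9. If C1 = 9: that forces D1 = 7, C2 = 7, after which D2 would have to be in {3,4,8,9} for the 20 across but in {5} for the 12 down — contradiction. So C1 = 7.
D1 = 9: the only remaining digit allowed by both the 27 across and the 12 down.
C2 = 16 − 7 = 9 completes the 16 down.
D2 = 12 − 9 = 3 completes the 12 down.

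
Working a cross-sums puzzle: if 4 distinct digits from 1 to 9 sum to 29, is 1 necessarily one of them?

No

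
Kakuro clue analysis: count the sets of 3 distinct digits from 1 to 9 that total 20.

4

3 distinct digits from 1–9 sum between 6 and 24.
Enumerating: {3,8,9}, {4,7,9}, {5,6,9}, {5,7,8}.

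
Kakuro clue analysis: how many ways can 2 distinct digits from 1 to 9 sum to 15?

2 distinct digits from 1–9 sum between 3 and 17.
Enumerating: {6,9}, {7,8}.

2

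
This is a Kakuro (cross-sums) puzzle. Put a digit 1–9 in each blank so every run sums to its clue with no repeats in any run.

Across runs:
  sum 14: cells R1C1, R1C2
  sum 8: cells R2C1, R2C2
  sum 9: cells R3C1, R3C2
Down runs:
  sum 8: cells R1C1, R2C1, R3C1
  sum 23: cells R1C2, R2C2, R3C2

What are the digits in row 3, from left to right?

1 8

23 in 3 cells must be {6,8,9}.
The 14 across and the 8 down share only 5, so R1C1 = 5.
R1C2 = 14 − 5 = 9 completes the 14 across.
Given what's placed, R2C2 must be 6 to fit the 8 across and 23 down.
R3C2 = 23 − 15 = 8 completes the 23 down.
R2C1 = 8 − 6 = 2 completes the 8 across.
R3C1 = 9 − 8 = 1 completes the 9 across.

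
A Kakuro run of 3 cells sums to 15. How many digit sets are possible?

8

3 distinct digits from 1–9 sum between 6 and 24.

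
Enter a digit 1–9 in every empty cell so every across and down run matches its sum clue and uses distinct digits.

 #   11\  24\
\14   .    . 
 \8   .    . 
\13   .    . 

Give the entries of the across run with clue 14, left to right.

6, 8

24 in 3 cells must be {7,8,9}.
The 8 across and the 24 down share only 7, so R2C2 = 7.
R2C1 = 8 − 7 = 1 completes the 8 across.
Nothing is forced directly, so branch on R1C1, whose candidates are 6 or 8. If R1C1 = 8: then R1C2 would have to be in {6} for the 14 across but in {8,9} for the 24 down — contradiction. So R1C1 = 6.
R1C2 = 14 − 6 = 8 completes the 14 across.
R3C1 = 11 − 7 = 4 completes the 11 down.
R3C2 = 13 − 4 = 9 completes the 13 across.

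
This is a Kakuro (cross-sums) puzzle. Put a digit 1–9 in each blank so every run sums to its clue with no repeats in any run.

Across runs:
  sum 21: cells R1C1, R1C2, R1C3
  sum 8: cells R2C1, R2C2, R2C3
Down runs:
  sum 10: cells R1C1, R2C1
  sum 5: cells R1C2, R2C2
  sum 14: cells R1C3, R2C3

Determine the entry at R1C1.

8

The 21 across and the 5 down share only 4, so R1C2 = 4.
R2C2 = 5 − 4 = 1 completes the 5 down.
Given what's placed, R2C3 must be 5 to fit the 8 across and 14 down.
R1C3 = 14 − 5 = 9 completes the 14 down.
R2C1 = 8 − 6 = 2 completes the 8 across.
R1C1 = 21 − 13 = 8 completes the 21 across.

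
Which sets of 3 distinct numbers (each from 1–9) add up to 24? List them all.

{7,8,9}

3 distinct digits from 1–9 sum between 6 and 24.
Only one set works: {7,8,9}.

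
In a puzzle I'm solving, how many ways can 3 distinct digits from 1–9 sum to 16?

3 distinct digits from 1–9 sum between 6 and 24.

8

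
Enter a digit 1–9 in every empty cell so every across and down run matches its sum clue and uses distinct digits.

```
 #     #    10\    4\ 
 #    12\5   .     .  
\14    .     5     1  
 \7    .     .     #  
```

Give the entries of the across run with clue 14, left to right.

8 5 1

4 in 2 cells must be {1,3}.
R1C3 = 4 − 1 = 3 completes the 4 down.
R2C1 = 14 − 6 = 8 completes the 14 across.
R3C1 = 12 − 8 = 4 completes the 12 down.
R3C2 = 7 − 4 = 3 completes the 7 across.
R1C2 = 5 − 3 = 2 completes the 5 across.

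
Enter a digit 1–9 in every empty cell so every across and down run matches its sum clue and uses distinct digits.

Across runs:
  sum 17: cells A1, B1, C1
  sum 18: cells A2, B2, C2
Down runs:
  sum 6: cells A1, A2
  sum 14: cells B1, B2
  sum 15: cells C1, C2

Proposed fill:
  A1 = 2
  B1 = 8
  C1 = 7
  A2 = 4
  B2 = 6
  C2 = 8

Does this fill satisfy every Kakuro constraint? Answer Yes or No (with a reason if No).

Yes

Across: 2+8+7=17; 4+6+8=18. Down: 2+4=6; 8+6=14; 7+8=15. No digit repeats within any run.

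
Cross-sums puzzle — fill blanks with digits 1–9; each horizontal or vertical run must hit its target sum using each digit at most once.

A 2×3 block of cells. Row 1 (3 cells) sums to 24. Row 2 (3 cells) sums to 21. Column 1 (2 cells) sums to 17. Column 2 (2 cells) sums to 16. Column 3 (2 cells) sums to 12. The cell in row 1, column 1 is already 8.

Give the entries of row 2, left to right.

9, 7, 5

24 in 3 cells must be {7,8,9}; 17 in 2 cells must be {8,9}; 16 in 2 cells must be {7,9}.
(2,1) = 17 − 8 = 9 completes the 17 down.
(2,2) = 7: the only remaining digit allowed by both the 21 across and the 16 down.
(2,3) = 21 − 16 = 5 completes the 21 across.
(1,2) = 16 − 7 = 9 completes the 16 down.
(1,3) = 24 − 17 = 7 completes the 24 across.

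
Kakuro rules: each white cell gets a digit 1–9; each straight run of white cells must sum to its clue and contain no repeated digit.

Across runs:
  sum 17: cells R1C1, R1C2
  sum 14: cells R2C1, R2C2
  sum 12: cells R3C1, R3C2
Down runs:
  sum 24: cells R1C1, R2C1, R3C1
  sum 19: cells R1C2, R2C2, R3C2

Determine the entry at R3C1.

7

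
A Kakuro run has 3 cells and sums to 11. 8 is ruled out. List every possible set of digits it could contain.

{1,3,7}; {1,4,6}; {2,3,6}; {2,4,5}

3 distinct digits from 1–9 sum between 6 and 24.
Dropping sets that contain 8.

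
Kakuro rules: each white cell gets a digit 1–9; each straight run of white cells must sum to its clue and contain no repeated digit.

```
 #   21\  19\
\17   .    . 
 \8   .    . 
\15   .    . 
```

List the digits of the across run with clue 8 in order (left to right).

6 2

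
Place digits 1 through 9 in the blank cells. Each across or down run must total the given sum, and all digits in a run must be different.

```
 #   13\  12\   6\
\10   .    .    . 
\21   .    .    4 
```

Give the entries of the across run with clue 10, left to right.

R1C3 = 6 − 4 = 2 completes the 6 down.
Nothing is forced directly, so branch on R1C1, whose candidates are 5 or 7. If R1C1 = 7: then R1C2 would have to be in {1} for the 10 across but in {3,4,5,7,8,9} for the 12 down — contradiction. So R1C1 = 5.
R1C2 = 10 − 7 = 3 completes the 10 across.
R2C1 = 13 − 5 = 8 completes the 13 down.
R2C2 = 21 − 12 = 9 completes the 21 across.

5, 3, 2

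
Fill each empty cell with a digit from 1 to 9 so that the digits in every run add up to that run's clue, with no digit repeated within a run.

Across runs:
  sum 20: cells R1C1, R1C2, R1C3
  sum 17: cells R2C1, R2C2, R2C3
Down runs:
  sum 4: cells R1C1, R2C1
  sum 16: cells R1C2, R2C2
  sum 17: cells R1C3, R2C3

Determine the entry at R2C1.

1

4 in 2 cells must be {1,3}; 16 in 2 cells must be {7,9}; 17 in 2 cells must be {8,9}.
The 20 across and the 4 down share only 3, so R1C1 = 3.
Given what's placed, R1C2 must be 9 to fit the 20 across and 16 down.
R1C3 = 20 − 12 = 8 completes the 20 across.
R2C1 = 4 − 3 = 1 completes the 4 down.
R2C2 = 16 − 9 = 7 completes the 16 down.
R2C3 = 17 − 8 = 9 completes the 17 across.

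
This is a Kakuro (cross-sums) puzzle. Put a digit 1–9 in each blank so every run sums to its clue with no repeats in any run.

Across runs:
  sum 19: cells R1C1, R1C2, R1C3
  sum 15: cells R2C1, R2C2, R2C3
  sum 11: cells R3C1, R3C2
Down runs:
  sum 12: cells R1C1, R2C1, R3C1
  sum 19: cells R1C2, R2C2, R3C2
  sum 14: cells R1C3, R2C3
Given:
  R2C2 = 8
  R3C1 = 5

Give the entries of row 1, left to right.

R3C2 = 11 − 5 = 6 completes the 11 across.
R1C2 = 19 − 14 = 5 completes the 19 down.
R1C1 = 6: the only remaining digit allowed by both the 19 across and the 12 down.
R1C3 = 19 − 11 = 8 completes the 19 across.
R2C1 = 12 − 11 = 1 completes the 12 down.
R2C3 = 15 − 9 = 6 completes the 15 across.

6 5 8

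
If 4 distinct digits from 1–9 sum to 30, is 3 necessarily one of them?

No

The only way to make 30 from 4 distinct digits is {6,7,8,9}, which does not contain 3.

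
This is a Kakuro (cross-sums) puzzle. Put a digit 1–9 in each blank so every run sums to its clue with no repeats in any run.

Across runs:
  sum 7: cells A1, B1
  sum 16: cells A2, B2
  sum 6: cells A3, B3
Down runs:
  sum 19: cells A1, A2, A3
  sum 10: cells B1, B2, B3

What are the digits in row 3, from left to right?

4 2

16 in 2 cells must be {7,9}.
The 16 across and the 10 down share only 7, so B2 = 7.
A2 = 16 − 7 = 9 completes the 16 across.
Nothing is forced directly, so branch on B1, whose candidates are 1 or 2. If B1 = 2: then A1 would have to be in {5} for the 7 across but in {2,3,4,6,7,8} for the 19 down — contradiction. So B1 = 1.
A1 = 7 − 1 = 6 completes the 7 across.
A3 = 19 − 15 = 4 completes the 19 down.
B3 = 6 − 4 = 2 completes the 6 across.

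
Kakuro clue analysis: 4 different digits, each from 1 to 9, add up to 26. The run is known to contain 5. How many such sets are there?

4 distinct digits from 1–9 sum between 10 and 30.
Keeping only sets containing 5.
Enumerating: {4,5,8,9}, {5,6,7,8}.

2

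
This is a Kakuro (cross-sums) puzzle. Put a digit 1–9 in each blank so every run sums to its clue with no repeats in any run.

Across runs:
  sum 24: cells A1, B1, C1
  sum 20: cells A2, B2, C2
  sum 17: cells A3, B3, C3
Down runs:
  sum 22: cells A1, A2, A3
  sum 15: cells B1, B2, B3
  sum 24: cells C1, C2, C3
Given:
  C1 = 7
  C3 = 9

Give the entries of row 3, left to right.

24 in 3 cells must be {7,8,9}.
C2 = 24 − 16 = 8 completes the 24 down.
Nothing is forced directly, so branch on A1, whose candidates are 8 or 9. If A1 = 8: that forces B1 = 9, B2 = 5, A3 = 5, after which B3 would have to be in {3} for the 17 across but in {1} for the 15 down — contradiction. So A1 = 9.
B1 = 24 − 16 = 8 completes the 24 across.
Nothing is forced directly, so branch on A2, whose candidates are 5 or 7. If A2 = 5: then B2 would have to be in {7} for the 20 across but in {1,2,3,4,5,6} for the 15 down — contradiction. So A2 = 7.
B2 = 20 − 15 = 5 completes the 20 across.
A3 = 22 − 16 = 6 completes the 22 down.
B3 = 17 − 15 = 2 completes the 17 across.

6, 2, 9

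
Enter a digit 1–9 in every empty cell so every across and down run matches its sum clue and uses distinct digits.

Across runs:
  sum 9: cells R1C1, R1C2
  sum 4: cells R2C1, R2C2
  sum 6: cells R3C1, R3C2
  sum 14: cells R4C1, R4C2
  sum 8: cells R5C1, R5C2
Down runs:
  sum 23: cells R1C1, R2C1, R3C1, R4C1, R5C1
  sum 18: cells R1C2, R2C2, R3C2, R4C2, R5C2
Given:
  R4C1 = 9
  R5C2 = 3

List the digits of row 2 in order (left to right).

3 1

4 in 2 cells must be {1,3}.
R2C2 = 1: the only remaining digit allowed by both the 4 across and the 18 down.
R4C2 = 14 − 9 = 5 completes the 14 across.
R5C1 = 8 − 3 = 5 completes the 8 across.
R2C1 = 4 − 1 = 3 completes the 4 across.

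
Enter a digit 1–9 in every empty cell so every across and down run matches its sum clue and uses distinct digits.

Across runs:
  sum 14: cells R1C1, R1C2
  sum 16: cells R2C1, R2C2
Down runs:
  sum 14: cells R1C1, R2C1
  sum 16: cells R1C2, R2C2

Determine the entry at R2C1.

16 in 2 cells must be {7,9}.
The 14 across and the 16 down share only 9, so R1C2 = 9.
The 16 across and the 14 down share only 9, so R2C1 = 9.
R2C2 = 16 − 9 = 7 completes the 16 across.
R1C1 = 14 − 9 = 5 completes the 14 across.

9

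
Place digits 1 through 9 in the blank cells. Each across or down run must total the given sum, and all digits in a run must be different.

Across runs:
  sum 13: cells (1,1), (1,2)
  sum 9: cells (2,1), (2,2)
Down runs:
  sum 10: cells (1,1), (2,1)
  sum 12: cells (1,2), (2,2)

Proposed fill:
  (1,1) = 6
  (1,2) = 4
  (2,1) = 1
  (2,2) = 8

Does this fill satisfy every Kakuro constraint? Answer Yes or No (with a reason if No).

No — the across run (1,1)–(1,2) sums to 10, not 13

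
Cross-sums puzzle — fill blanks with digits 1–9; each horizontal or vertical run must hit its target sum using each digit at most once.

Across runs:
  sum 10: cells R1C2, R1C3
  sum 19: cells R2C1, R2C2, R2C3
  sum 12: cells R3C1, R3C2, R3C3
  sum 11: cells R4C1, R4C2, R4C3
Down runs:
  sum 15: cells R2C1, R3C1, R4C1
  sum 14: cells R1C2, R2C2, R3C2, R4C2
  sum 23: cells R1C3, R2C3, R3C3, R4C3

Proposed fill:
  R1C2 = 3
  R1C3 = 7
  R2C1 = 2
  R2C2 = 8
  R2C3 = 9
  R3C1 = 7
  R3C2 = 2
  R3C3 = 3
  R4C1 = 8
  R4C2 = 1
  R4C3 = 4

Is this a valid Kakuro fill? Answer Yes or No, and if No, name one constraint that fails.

No — the down run R2C1–R4C1 sums to 17, not 15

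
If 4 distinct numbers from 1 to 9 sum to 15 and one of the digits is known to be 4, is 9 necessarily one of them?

Counterexample: {1,2,4,8} sums to 15 under that restriction without using 9.

No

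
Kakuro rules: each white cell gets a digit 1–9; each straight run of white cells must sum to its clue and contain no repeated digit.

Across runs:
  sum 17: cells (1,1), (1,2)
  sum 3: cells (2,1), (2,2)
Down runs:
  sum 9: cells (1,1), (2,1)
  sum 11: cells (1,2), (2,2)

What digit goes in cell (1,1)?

8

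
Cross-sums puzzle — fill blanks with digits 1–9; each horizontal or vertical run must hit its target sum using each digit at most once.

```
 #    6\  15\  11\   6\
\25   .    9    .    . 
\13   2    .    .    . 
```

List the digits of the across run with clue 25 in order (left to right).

R1C1 = 6 − 2 = 4 completes the 6 down.
R1C4 = 5: the only remaining digit allowed by both the 25 across and the 6 down.
R2C2 = 15 − 9 = 6 completes the 15 down.
Given what's placed, R2C3 must be 4 to fit the 13 across and 11 down.
R2C4 = 13 − 12 = 1 completes the 13 across.
R1C3 = 25 − 18 = 7 completes the 25 across.

4 9 7 5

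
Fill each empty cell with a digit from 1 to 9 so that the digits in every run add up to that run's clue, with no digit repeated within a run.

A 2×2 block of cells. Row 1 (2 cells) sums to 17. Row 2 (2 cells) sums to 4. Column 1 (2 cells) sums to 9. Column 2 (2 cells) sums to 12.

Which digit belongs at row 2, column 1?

1

17 in 2 cells must be {8,9}; 4 in 2 cells must be {1,3}.
The 17 across and the 9 down share only 8, so (1,1) = 8.
(1,2) = 17 − 8 = 9 completes the 17 across.
(2,1) = 9 − 8 = 1 completes the 9 down.
(2,2) = 4 − 1 = 3 completes the 4 across.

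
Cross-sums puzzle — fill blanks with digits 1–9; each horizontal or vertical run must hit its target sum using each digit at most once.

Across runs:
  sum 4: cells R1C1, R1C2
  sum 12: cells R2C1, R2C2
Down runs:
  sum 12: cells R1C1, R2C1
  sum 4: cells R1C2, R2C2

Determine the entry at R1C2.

1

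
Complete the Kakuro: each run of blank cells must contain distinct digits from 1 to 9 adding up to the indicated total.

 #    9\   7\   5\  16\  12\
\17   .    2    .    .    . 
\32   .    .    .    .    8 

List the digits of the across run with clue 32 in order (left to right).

6 5 4 9 8

16 in 2 cells must be {7,9}.
R1C4 = 7: the only remaining digit allowed by both the 17 across and the 16 down.
R1C5 = 12 − 8 = 4 completes the 12 down.
R2C2 = 7 − 2 = 5 completes the 7 down.
R2C4 = 16 − 7 = 9 completes the 16 down.
No cell is forced outright now. R2C3 can only be 3 or 4 (the digits allowed by both its 32 across and its 5 down). If R2C3 = 3: then R1C3 would have to be in {1,3} for the 17 across but in {2} for the 5 down — contradiction. So R2C3 = 4.
R1C3 = 5 − 4 = 1 completes the 5 down.
R2C1 = 32 − 26 = 6 completes the 32 across.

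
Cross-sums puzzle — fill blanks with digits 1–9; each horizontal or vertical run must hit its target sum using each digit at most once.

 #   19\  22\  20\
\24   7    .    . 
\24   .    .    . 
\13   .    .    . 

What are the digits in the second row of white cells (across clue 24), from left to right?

24 in 3 cells must be {7,8,9}.
No cell is forced outright now. R1C2 can only be 8 or 9 (the digits allowed by both its 24 across and its 22 down). If R1C2 = 8: that forces R1C3 = 9, R2C2 = 9, R3C2 = 5, R2C1 = 8, R2C3 = 7, after which R3C1 would have to be in {1,2,6,7} for the 13 across but in {4} for the 19 down — contradiction. So R1C2 = 9.
R1C3 = 24 − 16 = 8 completes the 24 across.
No cell is forced outright now. R2C1 can only be 8 or 9 (the digits allowed by both its 24 across and its 19 down). If R2C1 = 9: that forces R2C3 = 7, R3C1 = 3, after which R3C3 would have to be in {1,2,4,6,8,9} for the 13 across but in {5} for the 20 down — contradiction. So R2C1 = 8.
Given what's placed, R2C2 must be 7 to fit the 24 across and 22 down.
R2C3 = 24 − 15 = 9 completes the 24 across.

8, 7, 9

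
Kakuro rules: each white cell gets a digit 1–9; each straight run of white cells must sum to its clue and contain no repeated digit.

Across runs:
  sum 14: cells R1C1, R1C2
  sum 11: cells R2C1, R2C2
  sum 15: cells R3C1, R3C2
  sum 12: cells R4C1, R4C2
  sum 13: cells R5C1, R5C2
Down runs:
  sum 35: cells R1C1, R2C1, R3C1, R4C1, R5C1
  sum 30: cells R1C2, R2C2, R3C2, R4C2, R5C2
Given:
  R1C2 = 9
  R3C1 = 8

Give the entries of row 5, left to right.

35 in 5 cells must be {5,6,7,8,9}.
R1C1 = 14 − 9 = 5 completes the 14 across.
R3C2 = 15 − 8 = 7 completes the 15 across.
Nothing is forced directly, so branch on R5C1, whose candidates are 6 or 7 or 9. If R5C1 = 6: then R5C2 would have to be in {7} for the 13 across but in {1,2,3,4,5,6,8} for the 30 down — contradiction. If R5C1 = 9: that forces R4C1 = 7, R4C2 = 5, after which R5C2 would have to be in {4} for the 13 across but in {1,3,6,8} for the 30 down — contradiction. So R5C1 = 7.
Given what's placed, R4C1 must be 9 to fit the 12 across and 35 down.
R4C2 = 12 − 9 = 3 completes the 12 across.
R5C2 = 13 − 7 = 6 completes the 13 across.

7 6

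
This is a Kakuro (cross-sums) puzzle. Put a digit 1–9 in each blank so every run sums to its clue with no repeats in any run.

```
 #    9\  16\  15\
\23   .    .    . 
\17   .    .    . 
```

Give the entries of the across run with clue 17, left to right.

1 7 9

23 in 3 cells must be {6,8,9}; 16 in 2 cells must be {7,9}.
The 23 across and the 16 down share only 9, so R1C2 = 9.
R2C2 = 16 − 9 = 7 completes the 16 down.
Nothing is forced directly, so branch on R1C1, whose candidates are 6 or 8. If R1C1 = 6: that forces R1C3 = 8, after which R2C1 would have to be in {1,2,4,6,8,9} for the 17 across but in {3} for the 9 down — contradiction. So R1C1 = 8.
R1C3 = 23 − 17 = 6 completes the 23 across.
R2C1 = 9 − 8 = 1 completes the 9 down.
R2C3 = 17 − 8 = 9 completes the 17 across.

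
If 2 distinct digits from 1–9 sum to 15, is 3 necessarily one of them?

No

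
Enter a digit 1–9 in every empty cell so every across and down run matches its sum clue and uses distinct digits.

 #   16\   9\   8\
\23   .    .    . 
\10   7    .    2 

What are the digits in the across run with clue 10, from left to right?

23 in 3 cells must be {6,8,9}; 16 in 2 cells must be {7,9}.
R1C1 = 16 − 7 = 9 completes the 16 down.
R1C3 = 8 − 2 = 6 completes the 8 down.
R2C2 = 10 − 9 = 1 completes the 10 across.
R1C2 = 23 − 15 = 8 completes the 23 across.

7 1 2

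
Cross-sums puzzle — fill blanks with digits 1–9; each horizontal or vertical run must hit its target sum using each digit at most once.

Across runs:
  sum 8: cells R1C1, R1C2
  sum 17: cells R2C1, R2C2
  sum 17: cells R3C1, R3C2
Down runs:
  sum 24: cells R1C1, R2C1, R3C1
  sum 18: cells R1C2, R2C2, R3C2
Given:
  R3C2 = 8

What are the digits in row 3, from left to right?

17 in 2 cells must be {8,9}; 24 in 3 cells must be {7,8,9}.
The 8 across and the 24 down share only 7, so R1C1 = 7.
R1C2 = 8 − 7 = 1 completes the 8 across.
R2C2 = 18 − 9 = 9 completes the 18 down.
R3C1 = 17 − 8 = 9 completes the 17 across.
R2C1 = 17 − 9 = 8 completes the 17 across.

9, 8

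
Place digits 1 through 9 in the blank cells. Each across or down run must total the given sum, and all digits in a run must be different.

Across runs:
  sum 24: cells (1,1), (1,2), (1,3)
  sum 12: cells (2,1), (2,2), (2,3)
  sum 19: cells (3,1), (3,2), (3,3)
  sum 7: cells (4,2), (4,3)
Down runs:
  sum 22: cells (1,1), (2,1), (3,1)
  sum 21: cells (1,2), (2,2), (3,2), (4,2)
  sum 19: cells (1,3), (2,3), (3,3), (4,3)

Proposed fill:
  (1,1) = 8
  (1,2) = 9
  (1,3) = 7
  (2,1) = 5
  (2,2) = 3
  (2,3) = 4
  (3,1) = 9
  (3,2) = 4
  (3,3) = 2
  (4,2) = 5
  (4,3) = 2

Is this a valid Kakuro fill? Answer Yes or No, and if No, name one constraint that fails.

No — the across run (3,1)–(3,3) sums to 15, not 19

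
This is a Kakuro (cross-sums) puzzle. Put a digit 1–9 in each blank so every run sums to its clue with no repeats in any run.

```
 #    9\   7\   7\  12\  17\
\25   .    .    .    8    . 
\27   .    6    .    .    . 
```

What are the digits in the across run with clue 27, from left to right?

17 in 2 cells must be {8,9}.
R1C2 = 7 − 6 = 1 completes the 7 down.
R1C5 = 9: the only remaining digit allowed by both the 25 across and the 17 down.
R2C4 = 12 − 8 = 4 completes the 12 down.
R2C5 = 17 − 9 = 8 completes the 17 down.
R2C3 = 2: the only remaining digit allowed by both the 27 across and the 7 down.
R1C3 = 7 − 2 = 5 completes the 7 down.
R2C1 = 27 − 20 = 7 completes the 27 across.

7 6 2 4 8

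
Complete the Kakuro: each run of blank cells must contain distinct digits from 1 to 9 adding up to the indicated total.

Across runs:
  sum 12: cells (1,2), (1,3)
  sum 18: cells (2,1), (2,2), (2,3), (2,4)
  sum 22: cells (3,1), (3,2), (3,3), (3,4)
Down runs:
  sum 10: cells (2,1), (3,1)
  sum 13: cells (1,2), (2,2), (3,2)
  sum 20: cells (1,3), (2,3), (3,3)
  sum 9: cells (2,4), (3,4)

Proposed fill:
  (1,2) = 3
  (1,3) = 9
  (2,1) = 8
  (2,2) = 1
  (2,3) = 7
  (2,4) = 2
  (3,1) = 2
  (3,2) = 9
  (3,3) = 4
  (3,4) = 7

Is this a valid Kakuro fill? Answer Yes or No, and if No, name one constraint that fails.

Across: 3+9=12; 8+1+7+2=18; 2+9+4+7=22. Down: 8+2=10; 3+1+9=13; 9+7+4=20; 2+7=9. No digit repeats within any run.

Yes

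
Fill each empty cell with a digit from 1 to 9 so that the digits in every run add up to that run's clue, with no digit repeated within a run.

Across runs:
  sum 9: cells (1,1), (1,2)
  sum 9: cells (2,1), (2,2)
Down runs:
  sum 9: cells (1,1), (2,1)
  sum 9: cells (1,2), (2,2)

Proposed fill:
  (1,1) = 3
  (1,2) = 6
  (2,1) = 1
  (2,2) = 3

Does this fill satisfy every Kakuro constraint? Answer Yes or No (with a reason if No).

No — the across run (2,1)–(2,2) sums to 4, not 9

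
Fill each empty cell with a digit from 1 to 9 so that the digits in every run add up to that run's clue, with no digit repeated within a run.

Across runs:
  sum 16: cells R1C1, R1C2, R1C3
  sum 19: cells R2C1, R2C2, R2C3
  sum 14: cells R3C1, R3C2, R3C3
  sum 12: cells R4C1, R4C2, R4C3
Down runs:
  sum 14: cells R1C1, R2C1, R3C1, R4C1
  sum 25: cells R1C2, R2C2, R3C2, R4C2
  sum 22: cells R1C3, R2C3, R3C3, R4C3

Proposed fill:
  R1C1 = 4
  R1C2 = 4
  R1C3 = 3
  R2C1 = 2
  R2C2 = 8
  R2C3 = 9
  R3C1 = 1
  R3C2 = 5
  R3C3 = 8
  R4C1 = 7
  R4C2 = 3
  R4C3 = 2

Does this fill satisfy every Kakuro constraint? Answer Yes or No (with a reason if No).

No — the down run R1C2–R4C2 sums to 20, not 25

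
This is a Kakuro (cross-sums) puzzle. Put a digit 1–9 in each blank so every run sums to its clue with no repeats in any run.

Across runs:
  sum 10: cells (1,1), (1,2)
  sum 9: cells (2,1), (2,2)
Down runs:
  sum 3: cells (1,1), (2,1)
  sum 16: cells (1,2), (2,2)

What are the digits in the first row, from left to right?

1, 9

3 in 2 cells must be {1,2}; 16 in 2 cells must be {7,9}.
The 9 across and the 16 down share only 7, so (2,2) = 7.
(1,2) = 16 − 7 = 9 completes the 16 down.
(2,1) = 9 − 7 = 2 completes the 9 across.
(1,1) = 10 − 9 = 1 completes the 10 across.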